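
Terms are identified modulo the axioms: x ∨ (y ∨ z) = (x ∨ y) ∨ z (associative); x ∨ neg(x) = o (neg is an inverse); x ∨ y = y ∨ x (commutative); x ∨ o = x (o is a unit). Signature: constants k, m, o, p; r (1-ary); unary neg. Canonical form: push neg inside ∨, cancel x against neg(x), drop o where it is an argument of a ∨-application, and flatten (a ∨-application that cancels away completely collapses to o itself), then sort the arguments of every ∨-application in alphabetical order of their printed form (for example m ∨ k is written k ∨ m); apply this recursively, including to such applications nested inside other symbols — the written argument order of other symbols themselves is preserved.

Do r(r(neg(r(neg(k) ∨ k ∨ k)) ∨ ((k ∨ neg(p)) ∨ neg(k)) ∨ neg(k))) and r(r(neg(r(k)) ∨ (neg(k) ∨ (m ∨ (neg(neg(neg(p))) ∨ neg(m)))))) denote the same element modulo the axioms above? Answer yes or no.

Answer: yes — both canonical forms are r(r(neg(k) ∨ neg(p) ∨ neg(r(k))))

Derivation:
Left:  r(r(neg(r(neg(k) ∨ k ∨ k)) ∨ ((k ∨ neg(p)) ∨ neg(k)) ∨ neg(k)))
  Focus inside:  neg(r(neg(k) ∨ k ∨ k)) ∨ ((k ∨ neg(p)) ∨ neg(k)) ∨ neg(k)
  Combine occurrences:  neg(r(k)) ∨ neg(k) ∨ neg(p)
  Sort:  neg(k) ∨ neg(p) ∨ neg(r(k))
  Rebuild:  r(r(neg(k) ∨ neg(p) ∨ neg(r(k))))
Right:  r(r(neg(r(k)) ∨ (neg(k) ∨ (m ∨ (neg(neg(neg(p))) ∨ neg(m))))))
  Work inside:  neg(r(k)) ∨ (neg(k) ∨ (m ∨ (neg(neg(neg(p))) ∨ neg(m))))
  Push neg inside:  distribute neg over ∨ and collapse double neg
  Inverses cancel:  m cancels
  Combine occurrences:  neg(r(k)) ∨ neg(k) ∨ neg(p)
  Order the arguments:  neg(k) ∨ neg(p) ∨ neg(r(k))
  Put back:  r(r(neg(k) ∨ neg(p) ∨ neg(r(k))))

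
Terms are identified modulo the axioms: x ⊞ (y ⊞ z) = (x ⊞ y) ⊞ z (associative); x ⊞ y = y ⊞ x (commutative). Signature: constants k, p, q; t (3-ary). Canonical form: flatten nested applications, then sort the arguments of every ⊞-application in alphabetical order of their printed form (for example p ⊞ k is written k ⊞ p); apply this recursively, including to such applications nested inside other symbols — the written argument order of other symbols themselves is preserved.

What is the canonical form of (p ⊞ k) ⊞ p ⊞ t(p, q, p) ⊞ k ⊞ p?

Flatten:  p ⊞ k ⊞ p ⊞ t(p, q, p) ⊞ k ⊞ p
Sort:  k ⊞ k ⊞ p ⊞ p ⊞ p ⊞ t(p, q, p)

Answer: k ⊞ k ⊞ p ⊞ p ⊞ p ⊞ t(p, q, p)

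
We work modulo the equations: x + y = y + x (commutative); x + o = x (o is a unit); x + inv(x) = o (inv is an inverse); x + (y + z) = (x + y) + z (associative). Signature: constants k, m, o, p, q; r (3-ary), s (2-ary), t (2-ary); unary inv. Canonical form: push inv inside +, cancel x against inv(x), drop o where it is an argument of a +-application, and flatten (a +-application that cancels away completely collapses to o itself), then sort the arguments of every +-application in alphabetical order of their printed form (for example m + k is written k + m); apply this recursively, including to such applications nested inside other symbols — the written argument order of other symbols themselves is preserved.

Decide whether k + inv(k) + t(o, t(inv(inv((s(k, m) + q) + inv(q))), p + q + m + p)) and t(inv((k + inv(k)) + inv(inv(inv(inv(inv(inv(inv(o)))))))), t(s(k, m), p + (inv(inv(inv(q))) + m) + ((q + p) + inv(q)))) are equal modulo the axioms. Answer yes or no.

Answer: no — t(o, t(s(k, m), m + p + p + q)) vs t(o, t(s(k, m), inv(q) + m + p + p))

Derivation:
Left:  k + inv(k) + t(o, t(inv(inv((s(k, m) + q) + inv(q))), p + q + m + p))
  Push inv inside:  distribute inv over + and collapse double inv
  Cancel inverse pairs:  k cancels
  Combine occurrences:  t(o, t(s(k, m), m + p + p + q))
Right:  t(inv((k + inv(k)) + inv(inv(inv(inv(inv(inv(inv(o)))))))), t(s(k, m), p + (inv(inv(inv(q))) + m) + ((q + p) + inv(q))))
  Descend into:  p + (inv(inv(inv(q))) + m) + ((q + p) + inv(q))
  Push inv inside:  distribute inv over + and collapse double inv
  Collect terms:  p + p + inv(q) + m
  Sort arguments:  inv(q) + m + p + p
  Rebuild:  t(o, t(s(k, m), inv(q) + m + p + p))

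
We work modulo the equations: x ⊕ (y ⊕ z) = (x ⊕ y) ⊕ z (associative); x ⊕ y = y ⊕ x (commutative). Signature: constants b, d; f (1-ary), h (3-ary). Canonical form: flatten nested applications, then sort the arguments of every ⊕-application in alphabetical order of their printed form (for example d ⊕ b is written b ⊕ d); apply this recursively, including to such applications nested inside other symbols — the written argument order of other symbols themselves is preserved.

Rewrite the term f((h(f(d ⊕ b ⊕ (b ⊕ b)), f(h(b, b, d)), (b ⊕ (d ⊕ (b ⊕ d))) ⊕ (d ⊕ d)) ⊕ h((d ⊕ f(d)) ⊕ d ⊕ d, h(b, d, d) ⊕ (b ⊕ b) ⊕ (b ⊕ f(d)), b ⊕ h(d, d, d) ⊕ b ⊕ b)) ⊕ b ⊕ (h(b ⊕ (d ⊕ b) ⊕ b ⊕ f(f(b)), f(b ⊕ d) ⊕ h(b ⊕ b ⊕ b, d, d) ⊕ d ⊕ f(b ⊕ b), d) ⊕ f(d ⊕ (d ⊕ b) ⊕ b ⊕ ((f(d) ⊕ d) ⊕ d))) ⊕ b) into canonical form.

Focus inside:  (h(f(d ⊕ b ⊕ (b ⊕ b)), f(h(b, b, d)), (b ⊕ (d ⊕ (b ⊕ d))) ⊕ (d ⊕ d)) ⊕ h((d ⊕ f(d)) ⊕ d ⊕ d, h(b, d, d) ⊕ (b ⊕ b) ⊕ (b ⊕ f(d)), b ⊕ h(d, d, d) ⊕ b ⊕ b)) ⊕ b ⊕ (h(b ⊕ (d ⊕ b) ⊕ b ⊕ f(f(b)), f(b ⊕ d) ⊕ h(b ⊕ b ⊕ b, d, d) ⊕ d ⊕ f(b ⊕ b), d) ⊕ f(d ⊕ (d ⊕ b) ⊕ b ⊕ ((f(d) ⊕ d) ⊕ d))) ⊕ b
Flatten:  h(f(d ⊕ b ⊕ (b ⊕ b)), f(h(b, b, d)), (b ⊕ (d ⊕ (b ⊕ d))) ⊕ (d ⊕ d)) ⊕ h((d ⊕ f(d)) ⊕ d ⊕ d, h(b, d, d) ⊕ (b ⊕ b) ⊕ (b ⊕ f(d)), b ⊕ h(d, d, d) ⊕ b ⊕ b) ⊕ b ⊕ h(b ⊕ (d ⊕ b) ⊕ b ⊕ f(f(b)), f(b ⊕ d) ⊕ h(b ⊕ b ⊕ b, d, d) ⊕ d ⊕ f(b ⊕ b), d) ⊕ f(d ⊕ (d ⊕ b) ⊕ b ⊕ ((f(d) ⊕ d) ⊕ d)) ⊕ b
Canonicalize subterm:  h(f(d ⊕ b ⊕ (b ⊕ b)), f(h(b, b, d)), (b ⊕ (d ⊕ (b ⊕ d))) ⊕ (d ⊕ d))  →  h(f(b ⊕ b ⊕ b ⊕ d), f(h(b, b, d)), b ⊕ b ⊕ d ⊕ d ⊕ d ⊕ d)
Simplify inside:  h((d ⊕ f(d)) ⊕ d ⊕ d, h(b, d, d) ⊕ (b ⊕ b) ⊕ (b ⊕ f(d)), b ⊕ h(d, d, d) ⊕ b ⊕ b)  →  h(d ⊕ d ⊕ d ⊕ f(d), b ⊕ b ⊕ b ⊕ f(d) ⊕ h(b, d, d), b ⊕ b ⊕ b ⊕ h(d, d, d))
Canonicalize subterm:  h(b ⊕ (d ⊕ b) ⊕ b ⊕ f(f(b)), f(b ⊕ d) ⊕ h(b ⊕ b ⊕ b, d, d) ⊕ d ⊕ f(b ⊕ b), d)  →  h(b ⊕ b ⊕ b ⊕ d ⊕ f(f(b)), d ⊕ f(b ⊕ b) ⊕ f(b ⊕ d) ⊕ h(b ⊕ b ⊕ b, d, d), d)
Sort arguments:  b ⊕ b ⊕ f(b ⊕ b ⊕ d ⊕ d ⊕ d ⊕ d ⊕ f(d)) ⊕ h(b ⊕ b ⊕ b ⊕ d ⊕ f(f(b)), d ⊕ f(b ⊕ b) ⊕ f(b ⊕ d) ⊕ h(b ⊕ b ⊕ b, d, d), d) ⊕ h(d ⊕ d ⊕ d ⊕ f(d), b ⊕ b ⊕ b ⊕ f(d) ⊕ h(b, d, d), b ⊕ b ⊕ b ⊕ h(d, d, d)) ⊕ h(f(b ⊕ b ⊕ b ⊕ d), f(h(b, b, d)), b ⊕ b ⊕ d ⊕ d ⊕ d ⊕ d)
Reassemble:  f(b ⊕ b ⊕ f(b ⊕ b ⊕ d ⊕ d ⊕ d ⊕ d ⊕ f(d)) ⊕ h(b ⊕ b ⊕ b ⊕ d ⊕ f(f(b)), d ⊕ f(b ⊕ b) ⊕ f(b ⊕ d) ⊕ h(b ⊕ b ⊕ b, d, d), d) ⊕ h(d ⊕ d ⊕ d ⊕ f(d), b ⊕ b ⊕ b ⊕ f(d) ⊕ h(b, d, d), b ⊕ b ⊕ b ⊕ h(d, d, d)) ⊕ h(f(b ⊕ b ⊕ b ⊕ d), f(h(b, b, d)), b ⊕ b ⊕ d ⊕ d ⊕ d ⊕ d))

Answer: f(b ⊕ b ⊕ f(b ⊕ b ⊕ d ⊕ d ⊕ d ⊕ d ⊕ f(d)) ⊕ h(b ⊕ b ⊕ b ⊕ d ⊕ f(f(b)), d ⊕ f(b ⊕ b) ⊕ f(b ⊕ d) ⊕ h(b ⊕ b ⊕ b, d, d), d) ⊕ h(d ⊕ d ⊕ d ⊕ f(d), b ⊕ b ⊕ b ⊕ f(d) ⊕ h(b, d, d), b ⊕ b ⊕ b ⊕ h(d, d, d)) ⊕ h(f(b ⊕ b ⊕ b ⊕ d), f(h(b, b, d)), b ⊕ b ⊕ d ⊕ d ⊕ d ⊕ d))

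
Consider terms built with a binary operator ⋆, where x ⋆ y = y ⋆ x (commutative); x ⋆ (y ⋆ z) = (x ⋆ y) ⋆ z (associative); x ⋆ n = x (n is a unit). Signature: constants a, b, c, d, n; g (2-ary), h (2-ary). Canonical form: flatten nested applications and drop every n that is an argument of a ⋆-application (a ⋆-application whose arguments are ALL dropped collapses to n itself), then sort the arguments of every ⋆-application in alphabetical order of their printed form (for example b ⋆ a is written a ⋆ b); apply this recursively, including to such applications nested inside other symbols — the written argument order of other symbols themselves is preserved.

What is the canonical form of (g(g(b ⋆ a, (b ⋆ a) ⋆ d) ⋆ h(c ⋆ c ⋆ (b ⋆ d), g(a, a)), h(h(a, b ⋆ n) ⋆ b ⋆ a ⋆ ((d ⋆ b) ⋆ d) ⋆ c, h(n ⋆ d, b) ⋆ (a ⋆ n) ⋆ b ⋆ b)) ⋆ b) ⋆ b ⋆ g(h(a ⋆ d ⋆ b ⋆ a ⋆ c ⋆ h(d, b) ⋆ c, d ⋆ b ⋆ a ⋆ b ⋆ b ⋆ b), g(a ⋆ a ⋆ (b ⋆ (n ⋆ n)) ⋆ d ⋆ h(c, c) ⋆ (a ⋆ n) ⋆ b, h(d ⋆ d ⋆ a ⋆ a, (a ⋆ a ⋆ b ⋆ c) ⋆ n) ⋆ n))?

Answer: b ⋆ b ⋆ g(g(a ⋆ b, a ⋆ b ⋆ d) ⋆ h(b ⋆ c ⋆ c ⋆ d, g(a, a)), h(a ⋆ b ⋆ b ⋆ c ⋆ d ⋆ d ⋆ h(a, b), a ⋆ b ⋆ b ⋆ h(d, b))) ⋆ g(h(a ⋆ a ⋆ b ⋆ c ⋆ c ⋆ d ⋆ h(d, b), a ⋆ b ⋆ b ⋆ b ⋆ b ⋆ d), g(a ⋆ a ⋆ a ⋆ b ⋆ b ⋆ d ⋆ h(c, c), h(a ⋆ a ⋆ d ⋆ d, a ⋆ a ⋆ b ⋆ c)))

Derivation:
Merge nested applications:  g(g(b ⋆ a, (b ⋆ a) ⋆ d) ⋆ h(c ⋆ c ⋆ (b ⋆ d), g(a, a)), h(h(a, b ⋆ n) ⋆ b ⋆ a ⋆ ((d ⋆ b) ⋆ d) ⋆ c, h(n ⋆ d, b) ⋆ (a ⋆ n) ⋆ b ⋆ b)) ⋆ b ⋆ b ⋆ g(h(a ⋆ d ⋆ b ⋆ a ⋆ c ⋆ h(d, b) ⋆ c, d ⋆ b ⋆ a ⋆ b ⋆ b ⋆ b), g(a ⋆ a ⋆ (b ⋆ (n ⋆ n)) ⋆ d ⋆ h(c, c) ⋆ (a ⋆ n) ⋆ b, h(d ⋆ d ⋆ a ⋆ a, (a ⋆ a ⋆ b ⋆ c) ⋆ n) ⋆ n))
Canonicalize subterm:  g(g(b ⋆ a, (b ⋆ a) ⋆ d) ⋆ h(c ⋆ c ⋆ (b ⋆ d), g(a, a)), h(h(a, b ⋆ n) ⋆ b ⋆ a ⋆ ((d ⋆ b) ⋆ d) ⋆ c, h(n ⋆ d, b) ⋆ (a ⋆ n) ⋆ b ⋆ b))  →  g(g(a ⋆ b, a ⋆ b ⋆ d) ⋆ h(b ⋆ c ⋆ c ⋆ d, g(a, a)), h(a ⋆ b ⋆ b ⋆ c ⋆ d ⋆ d ⋆ h(a, b), a ⋆ b ⋆ b ⋆ h(d, b)))
Inside:  g(h(a ⋆ d ⋆ b ⋆ a ⋆ c ⋆ h(d, b) ⋆ c, d ⋆ b ⋆ a ⋆ b ⋆ b ⋆ b), g(a ⋆ a ⋆ (b ⋆ (n ⋆ n)) ⋆ d ⋆ h(c, c) ⋆ (a ⋆ n) ⋆ b, h(d ⋆ d ⋆ a ⋆ a, (a ⋆ a ⋆ b ⋆ c) ⋆ n) ⋆ n))  →  g(h(a ⋆ a ⋆ b ⋆ c ⋆ c ⋆ d ⋆ h(d, b), a ⋆ b ⋆ b ⋆ b ⋆ b ⋆ d), g(a ⋆ a ⋆ a ⋆ b ⋆ b ⋆ d ⋆ h(c, c), h(a ⋆ a ⋆ d ⋆ d, a ⋆ a ⋆ b ⋆ c)))
Order the arguments:  b ⋆ b ⋆ g(g(a ⋆ b, a ⋆ b ⋆ d) ⋆ h(b ⋆ c ⋆ c ⋆ d, g(a, a)), h(a ⋆ b ⋆ b ⋆ c ⋆ d ⋆ d ⋆ h(a, b), a ⋆ b ⋆ b ⋆ h(d, b))) ⋆ g(h(a ⋆ a ⋆ b ⋆ c ⋆ c ⋆ d ⋆ h(d, b), a ⋆ b ⋆ b ⋆ b ⋆ b ⋆ d), g(a ⋆ a ⋆ a ⋆ b ⋆ b ⋆ d ⋆ h(c, c), h(a ⋆ a ⋆ d ⋆ d, a ⋆ a ⋆ b ⋆ c)))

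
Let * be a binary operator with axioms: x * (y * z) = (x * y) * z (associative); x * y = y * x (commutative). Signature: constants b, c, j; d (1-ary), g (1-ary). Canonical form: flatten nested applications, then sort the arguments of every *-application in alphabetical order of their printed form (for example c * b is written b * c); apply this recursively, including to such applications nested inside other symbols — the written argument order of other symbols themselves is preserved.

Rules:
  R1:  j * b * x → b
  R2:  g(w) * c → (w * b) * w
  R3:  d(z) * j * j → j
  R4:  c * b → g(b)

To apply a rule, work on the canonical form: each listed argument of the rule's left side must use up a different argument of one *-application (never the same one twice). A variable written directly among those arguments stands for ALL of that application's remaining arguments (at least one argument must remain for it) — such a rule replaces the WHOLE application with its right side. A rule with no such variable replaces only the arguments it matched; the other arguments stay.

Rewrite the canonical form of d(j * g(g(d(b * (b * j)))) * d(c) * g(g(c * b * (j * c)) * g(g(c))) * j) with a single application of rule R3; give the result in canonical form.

Answer: d(g(g(b * c * c * j) * g(g(c))) * g(g(d(b * b * j))) * j)

Derivation:
Canonical form:  d(d(c) * g(g(b * c * c * j) * g(g(c))) * g(g(d(b * b * j))) * j * j)
R3 matches:  uses d(c), j, j;  z := c
Result:  d(g(g(b * c * c * j) * g(g(c))) * g(g(d(b * b * j))) * j)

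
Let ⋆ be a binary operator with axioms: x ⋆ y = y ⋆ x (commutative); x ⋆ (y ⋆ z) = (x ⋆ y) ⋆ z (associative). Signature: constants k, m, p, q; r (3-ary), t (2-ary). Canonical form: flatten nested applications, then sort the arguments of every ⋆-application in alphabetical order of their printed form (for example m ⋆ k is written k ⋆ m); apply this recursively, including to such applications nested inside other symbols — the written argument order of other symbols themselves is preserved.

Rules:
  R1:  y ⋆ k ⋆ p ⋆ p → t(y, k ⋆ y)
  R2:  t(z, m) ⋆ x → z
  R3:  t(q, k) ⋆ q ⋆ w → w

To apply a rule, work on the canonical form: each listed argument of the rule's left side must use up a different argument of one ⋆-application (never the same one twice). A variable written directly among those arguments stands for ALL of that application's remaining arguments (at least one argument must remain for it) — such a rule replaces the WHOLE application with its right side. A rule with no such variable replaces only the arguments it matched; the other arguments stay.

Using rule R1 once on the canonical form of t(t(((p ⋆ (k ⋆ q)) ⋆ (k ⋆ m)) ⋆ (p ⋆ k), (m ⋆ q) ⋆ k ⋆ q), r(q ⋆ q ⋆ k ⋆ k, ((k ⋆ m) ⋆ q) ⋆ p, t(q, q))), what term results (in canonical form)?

Canonical form:  t(t(k ⋆ k ⋆ k ⋆ m ⋆ p ⋆ p ⋆ q, k ⋆ m ⋆ q ⋆ q), r(k ⋆ k ⋆ q ⋆ q, k ⋆ m ⋆ p ⋆ q, t(q, q)))
Apply R1:  consuming k, p, p;  y := k ⋆ k ⋆ m ⋆ q
The variable takes the whole remainder — replace the entire application.
New term:  t(t(t(k ⋆ k ⋆ m ⋆ q, k ⋆ k ⋆ k ⋆ m ⋆ q), k ⋆ m ⋆ q ⋆ q), r(k ⋆ k ⋆ q ⋆ q, k ⋆ m ⋆ p ⋆ q, t(q, q)))

Answer: t(t(t(k ⋆ k ⋆ m ⋆ q, k ⋆ k ⋆ k ⋆ m ⋆ q), k ⋆ m ⋆ q ⋆ q), r(k ⋆ k ⋆ q ⋆ q, k ⋆ m ⋆ p ⋆ q, t(q, q)))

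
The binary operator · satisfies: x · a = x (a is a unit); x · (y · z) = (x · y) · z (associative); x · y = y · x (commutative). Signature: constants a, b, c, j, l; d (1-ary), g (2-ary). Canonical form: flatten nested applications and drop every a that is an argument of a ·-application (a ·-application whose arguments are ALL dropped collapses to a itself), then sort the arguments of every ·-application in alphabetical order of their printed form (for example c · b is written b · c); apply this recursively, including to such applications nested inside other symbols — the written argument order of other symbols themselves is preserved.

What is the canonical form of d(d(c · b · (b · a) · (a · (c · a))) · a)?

Answer: d(d(b · b · c · c))

Derivation:
Descend into:  d(c · b · (b · a) · (a · (c · a))) · a
Simplify inside:  d(c · b · (b · a) · (a · (c · a)))  →  d(b · b · c · c)
Units out:  drop a
Order the arguments:  d(b · b · c · c)
Reassemble:  d(d(b · b · c · c))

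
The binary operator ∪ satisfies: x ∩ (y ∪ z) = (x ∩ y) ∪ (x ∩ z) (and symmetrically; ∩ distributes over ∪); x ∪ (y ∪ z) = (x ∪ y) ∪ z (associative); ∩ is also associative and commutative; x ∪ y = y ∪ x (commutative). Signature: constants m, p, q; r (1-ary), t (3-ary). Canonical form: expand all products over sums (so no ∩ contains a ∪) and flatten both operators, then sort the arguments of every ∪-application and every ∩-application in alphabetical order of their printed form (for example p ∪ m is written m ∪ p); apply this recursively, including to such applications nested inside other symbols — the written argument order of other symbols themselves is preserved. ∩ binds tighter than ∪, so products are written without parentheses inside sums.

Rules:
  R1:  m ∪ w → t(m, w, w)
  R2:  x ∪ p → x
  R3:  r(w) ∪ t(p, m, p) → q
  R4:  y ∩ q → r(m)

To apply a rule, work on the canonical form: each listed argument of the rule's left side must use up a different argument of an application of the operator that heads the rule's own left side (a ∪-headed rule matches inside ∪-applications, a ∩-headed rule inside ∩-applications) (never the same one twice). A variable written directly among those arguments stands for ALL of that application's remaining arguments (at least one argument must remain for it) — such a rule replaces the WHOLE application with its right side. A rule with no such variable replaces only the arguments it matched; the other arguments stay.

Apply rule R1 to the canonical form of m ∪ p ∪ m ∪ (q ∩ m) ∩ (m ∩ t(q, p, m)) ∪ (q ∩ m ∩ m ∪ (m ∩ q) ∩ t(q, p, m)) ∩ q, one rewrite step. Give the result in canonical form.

Answer: t(m, m ∪ m ∩ m ∩ q ∩ q ∪ m ∩ m ∩ q ∩ t(q, p, m) ∪ m ∩ q ∩ q ∩ t(q, p, m) ∪ p, m ∪ m ∩ m ∩ q ∩ q ∪ m ∩ m ∩ q ∩ t(q, p, m) ∪ m ∩ q ∩ q ∩ t(q, p, m) ∪ p)

Derivation:
Canonical form:  m ∪ m ∪ m ∩ m ∩ q ∩ q ∪ m ∩ m ∩ q ∩ t(q, p, m) ∪ m ∩ q ∩ q ∩ t(q, p, m) ∪ p
Match R1:  consume m;  w := m ∪ m ∩ m ∩ q ∩ q ∪ m ∩ m ∩ q ∩ t(q, p, m) ∪ m ∩ q ∩ q ∩ t(q, p, m) ∪ p
Every leftover argument binds to the variable; the entire application is replaced.
Result:  t(m, m ∪ m ∩ m ∩ q ∩ q ∪ m ∩ m ∩ q ∩ t(q, p, m) ∪ m ∩ q ∩ q ∩ t(q, p, m) ∪ p, m ∪ m ∩ m ∩ q ∩ q ∪ m ∩ m ∩ q ∩ t(q, p, m) ∪ m ∩ q ∩ q ∩ t(q, p, m) ∪ p)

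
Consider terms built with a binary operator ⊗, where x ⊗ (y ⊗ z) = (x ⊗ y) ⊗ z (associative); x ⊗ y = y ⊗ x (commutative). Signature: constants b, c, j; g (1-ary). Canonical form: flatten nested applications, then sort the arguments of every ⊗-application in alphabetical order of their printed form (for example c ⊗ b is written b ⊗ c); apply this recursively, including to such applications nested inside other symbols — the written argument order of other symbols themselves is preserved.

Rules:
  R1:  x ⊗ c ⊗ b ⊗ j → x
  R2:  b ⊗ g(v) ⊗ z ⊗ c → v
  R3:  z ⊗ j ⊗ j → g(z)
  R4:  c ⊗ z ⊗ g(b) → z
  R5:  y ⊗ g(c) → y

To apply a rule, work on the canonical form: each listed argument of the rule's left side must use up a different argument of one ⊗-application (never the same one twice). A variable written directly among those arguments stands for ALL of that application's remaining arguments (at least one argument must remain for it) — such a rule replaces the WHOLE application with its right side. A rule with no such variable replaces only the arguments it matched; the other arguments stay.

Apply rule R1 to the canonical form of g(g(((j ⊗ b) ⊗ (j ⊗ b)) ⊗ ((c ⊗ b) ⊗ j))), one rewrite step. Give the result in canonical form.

Answer: g(g(b ⊗ b ⊗ j ⊗ j))

Derivation:
Canonical form:  g(g(b ⊗ b ⊗ b ⊗ c ⊗ j ⊗ j ⊗ j))
Match R1:  consume b, c, j;  x := b ⊗ b ⊗ j ⊗ j
The variable takes the whole remainder — replace the entire application.
Giving:  g(g(b ⊗ b ⊗ j ⊗ j))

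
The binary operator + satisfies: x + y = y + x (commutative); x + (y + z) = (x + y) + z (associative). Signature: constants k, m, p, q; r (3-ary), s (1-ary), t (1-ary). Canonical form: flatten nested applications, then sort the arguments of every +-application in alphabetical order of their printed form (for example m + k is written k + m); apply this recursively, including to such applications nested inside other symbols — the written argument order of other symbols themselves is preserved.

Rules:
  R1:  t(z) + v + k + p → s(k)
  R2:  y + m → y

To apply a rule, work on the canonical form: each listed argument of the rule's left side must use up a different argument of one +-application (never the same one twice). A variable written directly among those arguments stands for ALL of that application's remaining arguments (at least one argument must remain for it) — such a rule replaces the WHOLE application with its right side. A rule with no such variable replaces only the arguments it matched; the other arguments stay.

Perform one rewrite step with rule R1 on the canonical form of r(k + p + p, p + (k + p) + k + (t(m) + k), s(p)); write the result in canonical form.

Canonical form:  r(k + p + p, k + k + k + p + p + t(m), s(p))
R1 matches:  uses k, p, t(m);  v := k + k + p, z := m
The variable takes the whole remainder — replace the entire application.
Giving:  r(k + p + p, s(k), s(p))

Answer: r(k + p + p, s(k), s(p))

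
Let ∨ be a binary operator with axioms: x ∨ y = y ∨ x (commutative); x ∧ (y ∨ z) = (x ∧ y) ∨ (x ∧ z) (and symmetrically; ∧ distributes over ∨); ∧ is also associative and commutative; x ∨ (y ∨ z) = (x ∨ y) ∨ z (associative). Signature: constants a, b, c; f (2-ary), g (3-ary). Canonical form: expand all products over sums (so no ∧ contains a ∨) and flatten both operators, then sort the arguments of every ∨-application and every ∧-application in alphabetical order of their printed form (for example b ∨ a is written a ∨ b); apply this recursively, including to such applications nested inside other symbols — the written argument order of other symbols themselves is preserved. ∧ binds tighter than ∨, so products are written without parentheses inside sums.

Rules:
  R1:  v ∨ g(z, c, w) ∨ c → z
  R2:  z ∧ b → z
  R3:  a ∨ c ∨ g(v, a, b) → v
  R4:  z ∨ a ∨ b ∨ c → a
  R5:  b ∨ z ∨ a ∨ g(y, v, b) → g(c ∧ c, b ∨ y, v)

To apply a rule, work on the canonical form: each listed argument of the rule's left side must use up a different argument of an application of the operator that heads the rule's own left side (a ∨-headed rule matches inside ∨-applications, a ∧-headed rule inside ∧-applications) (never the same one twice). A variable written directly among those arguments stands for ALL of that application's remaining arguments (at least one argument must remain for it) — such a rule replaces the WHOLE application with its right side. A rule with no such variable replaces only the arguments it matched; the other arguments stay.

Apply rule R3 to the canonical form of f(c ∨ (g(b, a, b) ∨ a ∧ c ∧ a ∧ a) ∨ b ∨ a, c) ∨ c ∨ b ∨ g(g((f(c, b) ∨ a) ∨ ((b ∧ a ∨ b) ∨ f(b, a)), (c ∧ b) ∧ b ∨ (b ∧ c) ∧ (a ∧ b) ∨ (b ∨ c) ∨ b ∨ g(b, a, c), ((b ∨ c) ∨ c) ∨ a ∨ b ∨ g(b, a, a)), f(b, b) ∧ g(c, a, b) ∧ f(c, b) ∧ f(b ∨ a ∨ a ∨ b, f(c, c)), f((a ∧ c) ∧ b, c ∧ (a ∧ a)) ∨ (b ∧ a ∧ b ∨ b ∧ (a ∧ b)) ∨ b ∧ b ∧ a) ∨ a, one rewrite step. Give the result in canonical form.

Answer: a ∨ b ∨ c ∨ f(a ∧ a ∧ a ∧ c ∨ b ∨ b, c) ∨ g(g(a ∨ a ∧ b ∨ b ∨ f(b, a) ∨ f(c, b), a ∧ b ∧ b ∧ c ∨ b ∨ b ∨ b ∧ b ∧ c ∨ c ∨ g(b, a, c), a ∨ b ∨ b ∨ c ∨ c ∨ g(b, a, a)), f(a ∨ a ∨ b ∨ b, f(c, c)) ∧ f(b, b) ∧ f(c, b) ∧ g(c, a, b), a ∧ b ∧ b ∨ a ∧ b ∧ b ∨ a ∧ b ∧ b ∨ f(a ∧ b ∧ c, a ∧ a ∧ c))

Derivation:
Canonical form:  a ∨ b ∨ c ∨ f(a ∨ a ∧ a ∧ a ∧ c ∨ b ∨ c ∨ g(b, a, b), c) ∨ g(g(a ∨ a ∧ b ∨ b ∨ f(b, a) ∨ f(c, b), a ∧ b ∧ b ∧ c ∨ b ∨ b ∨ b ∧ b ∧ c ∨ c ∨ g(b, a, c), a ∨ b ∨ b ∨ c ∨ c ∨ g(b, a, a)), f(a ∨ a ∨ b ∨ b, f(c, c)) ∧ f(b, b) ∧ f(c, b) ∧ g(c, a, b), a ∧ b ∧ b ∨ a ∧ b ∧ b ∨ a ∧ b ∧ b ∨ f(a ∧ b ∧ c, a ∧ a ∧ c))
Apply R3:  consuming a, c, g(b, a, b);  v := b
New term:  a ∨ b ∨ c ∨ f(a ∧ a ∧ a ∧ c ∨ b ∨ b, c) ∨ g(g(a ∨ a ∧ b ∨ b ∨ f(b, a) ∨ f(c, b), a ∧ b ∧ b ∧ c ∨ b ∨ b ∨ b ∧ b ∧ c ∨ c ∨ g(b, a, c), a ∨ b ∨ b ∨ c ∨ c ∨ g(b, a, a)), f(a ∨ a ∨ b ∨ b, f(c, c)) ∧ f(b, b) ∧ f(c, b) ∧ g(c, a, b), a ∧ b ∧ b ∨ a ∧ b ∧ b ∨ a ∧ b ∧ b ∨ f(a ∧ b ∧ c, a ∧ a ∧ c))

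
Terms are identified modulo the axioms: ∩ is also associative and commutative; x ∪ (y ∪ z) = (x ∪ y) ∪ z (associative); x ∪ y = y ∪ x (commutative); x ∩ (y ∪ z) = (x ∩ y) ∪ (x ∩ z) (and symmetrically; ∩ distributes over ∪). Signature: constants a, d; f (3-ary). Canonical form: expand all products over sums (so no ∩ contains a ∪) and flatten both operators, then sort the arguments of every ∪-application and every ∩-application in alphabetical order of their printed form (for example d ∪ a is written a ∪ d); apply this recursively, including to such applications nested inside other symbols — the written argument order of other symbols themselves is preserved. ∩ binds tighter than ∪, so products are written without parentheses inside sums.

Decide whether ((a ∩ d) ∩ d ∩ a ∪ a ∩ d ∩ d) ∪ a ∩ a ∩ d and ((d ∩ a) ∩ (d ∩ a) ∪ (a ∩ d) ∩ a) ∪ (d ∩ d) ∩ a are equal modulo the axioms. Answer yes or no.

Left:  ((a ∩ d) ∩ d ∩ a ∪ a ∩ d ∩ d) ∪ a ∩ a ∩ d
  Un-nest:  a ∩ a ∩ d ∩ d ∪ a ∩ d ∩ d ∪ a ∩ a ∩ d
  Order the arguments:  a ∩ a ∩ d ∪ a ∩ a ∩ d ∩ d ∪ a ∩ d ∩ d
Right:  ((d ∩ a) ∩ (d ∩ a) ∪ (a ∩ d) ∩ a) ∪ (d ∩ d) ∩ a
  Un-nest:  a ∩ a ∩ d ∩ d ∪ a ∩ a ∩ d ∪ a ∩ d ∩ d
  Sort arguments:  a ∩ a ∩ d ∪ a ∩ a ∩ d ∩ d ∪ a ∩ d ∩ d

Answer: yes — both canonical forms are a ∩ a ∩ d ∪ a ∩ a ∩ d ∩ d ∪ a ∩ d ∩ d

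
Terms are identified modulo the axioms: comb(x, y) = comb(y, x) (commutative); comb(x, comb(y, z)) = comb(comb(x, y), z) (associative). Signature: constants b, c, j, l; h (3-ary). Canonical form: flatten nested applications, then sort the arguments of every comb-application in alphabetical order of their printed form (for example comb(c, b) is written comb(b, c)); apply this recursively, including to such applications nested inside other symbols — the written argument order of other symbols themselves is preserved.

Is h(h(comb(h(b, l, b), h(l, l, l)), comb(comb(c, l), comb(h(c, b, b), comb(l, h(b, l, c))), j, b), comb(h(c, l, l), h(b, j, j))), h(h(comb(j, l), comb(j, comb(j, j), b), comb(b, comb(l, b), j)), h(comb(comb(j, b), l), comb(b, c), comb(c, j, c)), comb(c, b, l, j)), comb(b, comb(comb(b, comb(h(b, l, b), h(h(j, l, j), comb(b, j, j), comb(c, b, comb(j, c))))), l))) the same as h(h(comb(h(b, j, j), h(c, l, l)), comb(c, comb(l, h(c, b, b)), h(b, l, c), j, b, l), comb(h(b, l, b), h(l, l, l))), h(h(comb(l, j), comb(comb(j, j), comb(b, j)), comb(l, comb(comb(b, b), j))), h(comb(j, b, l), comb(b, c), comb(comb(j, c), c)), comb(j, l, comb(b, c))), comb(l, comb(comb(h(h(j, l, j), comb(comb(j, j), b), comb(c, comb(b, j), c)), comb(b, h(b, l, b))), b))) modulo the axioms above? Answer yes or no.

Answer: no — h(h(comb(h(b, l, b), h(l, l, l)), comb(b, c, h(b, l, c), h(c, b, b), j, l, l), comb(h(b, j, j), h(c, l, l))), h(h(comb(j, l), comb(b, j, j, j), comb(b, b, j, l)), h(comb(b, j, l), comb(b, c), comb(c, c, j)), comb(b, c, j, l)), comb(b, b, h(b, l, b), h(h(j, l, j), comb(b, j, j), comb(b, c, c, j)), l)) vs h(h(comb(h(b, j, j), h(c, l, l)), comb(b, c, h(b, l, c), h(c, b, b), j, l, l), comb(h(b, l, b), h(l, l, l))), h(h(comb(j, l), comb(b, j, j, j), comb(b, b, j, l)), h(comb(b, j, l), comb(b, c), comb(c, c, j)), comb(b, c, j, l)), comb(b, b, h(b, l, b), h(h(j, l, j), comb(b, j, j), comb(b, c, c, j)), l))

Derivation:
Left:  h(h(comb(h(b, l, b), h(l, l, l)), comb(comb(c, l), comb(h(c, b, b), comb(l, h(b, l, c))), j, b), comb(h(c, l, l), h(b, j, j))), h(h(comb(j, l), comb(j, comb(j, j), b), comb(b, comb(l, b), j)), h(comb(comb(j, b), l), comb(b, c), comb(c, j, c)), comb(c, b, l, j)), comb(b, comb(comb(b, comb(h(b, l, b), h(h(j, l, j), comb(b, j, j), comb(c, b, comb(j, c))))), l)))
  Descend into:  comb(b, comb(comb(b, comb(h(b, l, b), h(h(j, l, j), comb(b, j, j), comb(c, b, comb(j, c))))), l))
  Merge nested applications:  comb(b, b, h(b, l, b), h(h(j, l, j), comb(b, j, j), comb(c, b, comb(j, c))), l)
  Simplify inside:  h(h(j, l, j), comb(b, j, j), comb(c, b, comb(j, c)))  →  h(h(j, l, j), comb(b, j, j), comb(b, c, c, j))
  Sort:  comb(b, b, h(b, l, b), h(h(j, l, j), comb(b, j, j), comb(b, c, c, j)), l)
  Rebuild:  h(h(comb(h(b, l, b), h(l, l, l)), comb(b, c, h(b, l, c), h(c, b, b), j, l, l), comb(h(b, j, j), h(c, l, l))), h(h(comb(j, l), comb(b, j, j, j), comb(b, b, j, l)), h(comb(b, j, l), comb(b, c), comb(c, c, j)), comb(b, c, j, l)), comb(b, b, h(b, l, b), h(h(j, l, j), comb(b, j, j), comb(b, c, c, j)), l))
Right:  h(h(comb(h(b, j, j), h(c, l, l)), comb(c, comb(l, h(c, b, b)), h(b, l, c), j, b, l), comb(h(b, l, b), h(l, l, l))), h(h(comb(l, j), comb(comb(j, j), comb(b, j)), comb(l, comb(comb(b, b), j))), h(comb(j, b, l), comb(b, c), comb(comb(j, c), c)), comb(j, l, comb(b, c))), comb(l, comb(comb(h(h(j, l, j), comb(comb(j, j), b), comb(c, comb(b, j), c)), comb(b, h(b, l, b))), b)))
  Work inside:  comb(l, comb(comb(h(h(j, l, j), comb(comb(j, j), b), comb(c, comb(b, j), c)), comb(b, h(b, l, b))), b))
  Flatten:  comb(l, h(h(j, l, j), comb(comb(j, j), b), comb(c, comb(b, j), c)), b, h(b, l, b), b)
  Simplify inside:  h(h(j, l, j), comb(comb(j, j), b), comb(c, comb(b, j), c))  →  h(h(j, l, j), comb(b, j, j), comb(b, c, c, j))
  Sort:  comb(b, b, h(b, l, b), h(h(j, l, j), comb(b, j, j), comb(b, c, c, j)), l)
  Reassemble:  h(h(comb(h(b, j, j), h(c, l, l)), comb(b, c, h(b, l, c), h(c, b, b), j, l, l), comb(h(b, l, b), h(l, l, l))), h(h(comb(j, l), comb(b, j, j, j), comb(b, b, j, l)), h(comb(b, j, l), comb(b, c), comb(c, c, j)), comb(b, c, j, l)), comb(b, b, h(b, l, b), h(h(j, l, j), comb(b, j, j), comb(b, c, c, j)), l))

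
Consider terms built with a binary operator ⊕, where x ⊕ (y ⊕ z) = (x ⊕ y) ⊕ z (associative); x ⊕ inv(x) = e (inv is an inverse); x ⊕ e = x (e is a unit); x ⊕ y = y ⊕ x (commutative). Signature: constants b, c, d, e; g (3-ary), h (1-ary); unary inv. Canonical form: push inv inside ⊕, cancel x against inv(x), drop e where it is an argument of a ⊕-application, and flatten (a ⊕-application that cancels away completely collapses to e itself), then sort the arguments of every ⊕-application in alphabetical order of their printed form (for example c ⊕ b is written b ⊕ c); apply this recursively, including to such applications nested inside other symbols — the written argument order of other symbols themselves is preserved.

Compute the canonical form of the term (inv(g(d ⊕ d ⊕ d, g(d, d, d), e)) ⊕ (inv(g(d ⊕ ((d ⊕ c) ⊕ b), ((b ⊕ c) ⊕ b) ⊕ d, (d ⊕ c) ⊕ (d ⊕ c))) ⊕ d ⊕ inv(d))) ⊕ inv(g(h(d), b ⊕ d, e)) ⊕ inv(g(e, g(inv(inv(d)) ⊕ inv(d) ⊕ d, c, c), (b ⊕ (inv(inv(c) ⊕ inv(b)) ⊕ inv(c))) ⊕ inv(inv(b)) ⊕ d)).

Answer: inv(g(b ⊕ c ⊕ d ⊕ d, b ⊕ b ⊕ c ⊕ d, c ⊕ c ⊕ d ⊕ d)) ⊕ inv(g(d ⊕ d ⊕ d, g(d, d, d), e)) ⊕ inv(g(e, g(d, c, c), b ⊕ b ⊕ b ⊕ d)) ⊕ inv(g(h(d), b ⊕ d, e))

Derivation:
Push inv inside:  distribute inv over ⊕ and collapse double inv
Cancel inverse pairs:  d cancels
Collect:  inv(g(d ⊕ d ⊕ d, g(d, d, d), e)) ⊕ inv(g(b ⊕ c ⊕ d ⊕ d, b ⊕ b ⊕ c ⊕ d, c ⊕ c ⊕ d ⊕ d)) ⊕ inv(g(h(d), b ⊕ d, e)) ⊕ inv(g(e, g(d, c, c), b ⊕ b ⊕ b ⊕ d))
Sort arguments:  inv(g(b ⊕ c ⊕ d ⊕ d, b ⊕ b ⊕ c ⊕ d, c ⊕ c ⊕ d ⊕ d)) ⊕ inv(g(d ⊕ d ⊕ d, g(d, d, d), e)) ⊕ inv(g(e, g(d, c, c), b ⊕ b ⊕ b ⊕ d)) ⊕ inv(g(h(d), b ⊕ d, e))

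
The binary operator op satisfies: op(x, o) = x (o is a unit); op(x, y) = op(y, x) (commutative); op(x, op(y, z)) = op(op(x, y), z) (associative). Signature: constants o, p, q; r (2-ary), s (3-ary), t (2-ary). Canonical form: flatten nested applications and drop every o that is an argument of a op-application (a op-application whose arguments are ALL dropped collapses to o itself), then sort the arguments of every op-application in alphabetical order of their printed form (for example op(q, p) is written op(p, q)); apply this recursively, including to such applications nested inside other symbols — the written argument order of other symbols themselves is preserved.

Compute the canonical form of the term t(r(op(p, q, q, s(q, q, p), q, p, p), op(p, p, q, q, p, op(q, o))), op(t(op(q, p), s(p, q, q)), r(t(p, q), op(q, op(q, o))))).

Focus inside:  op(t(op(q, p), s(p, q, q)), r(t(p, q), op(q, op(q, o))))
Inside:  t(op(q, p), s(p, q, q))  →  t(op(p, q), s(p, q, q))
Simplify inside:  r(t(p, q), op(q, op(q, o)))  →  r(t(p, q), op(q, q))
Sort:  op(r(t(p, q), op(q, q)), t(op(p, q), s(p, q, q)))
Reassemble:  t(r(op(p, p, p, q, q, q, s(q, q, p)), op(p, p, p, q, q, q)), op(r(t(p, q), op(q, q)), t(op(p, q), s(p, q, q))))

Answer: t(r(op(p, p, p, q, q, q, s(q, q, p)), op(p, p, p, q, q, q)), op(r(t(p, q), op(q, q)), t(op(p, q), s(p, q, q))))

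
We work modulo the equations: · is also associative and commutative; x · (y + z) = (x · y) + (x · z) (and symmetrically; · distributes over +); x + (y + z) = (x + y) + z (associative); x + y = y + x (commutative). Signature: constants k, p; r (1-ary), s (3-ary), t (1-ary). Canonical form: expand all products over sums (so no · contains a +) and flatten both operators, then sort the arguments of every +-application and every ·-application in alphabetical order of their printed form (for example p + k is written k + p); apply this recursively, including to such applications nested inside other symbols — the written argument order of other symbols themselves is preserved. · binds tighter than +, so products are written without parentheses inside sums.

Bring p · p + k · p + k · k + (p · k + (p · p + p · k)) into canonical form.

Answer: k · k + k · p + k · p + k · p + p · p + p · p

Derivation:
Flatten:  p · p + k · p + k · k + k · p + p · p + k · p
Sort:  k · k + k · p + k · p + k · p + p · p + p · p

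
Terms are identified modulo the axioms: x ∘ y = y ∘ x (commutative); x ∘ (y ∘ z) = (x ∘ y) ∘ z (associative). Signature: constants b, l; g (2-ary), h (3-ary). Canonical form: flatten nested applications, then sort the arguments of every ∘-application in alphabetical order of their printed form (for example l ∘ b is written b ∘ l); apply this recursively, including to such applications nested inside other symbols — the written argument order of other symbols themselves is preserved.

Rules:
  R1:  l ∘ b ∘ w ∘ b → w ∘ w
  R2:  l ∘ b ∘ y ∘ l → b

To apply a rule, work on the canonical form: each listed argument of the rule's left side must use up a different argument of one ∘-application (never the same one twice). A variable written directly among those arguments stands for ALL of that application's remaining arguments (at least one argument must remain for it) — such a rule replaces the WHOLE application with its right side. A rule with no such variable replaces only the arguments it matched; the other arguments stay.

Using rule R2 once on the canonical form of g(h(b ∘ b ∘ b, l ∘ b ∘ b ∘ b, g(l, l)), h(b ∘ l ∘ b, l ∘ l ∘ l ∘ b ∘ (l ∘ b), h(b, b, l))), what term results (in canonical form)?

Canonical form:  g(h(b ∘ b ∘ b, b ∘ b ∘ b ∘ l, g(l, l)), h(b ∘ b ∘ l, b ∘ b ∘ l ∘ l ∘ l ∘ l, h(b, b, l)))
Match R2:  consume b, l, l;  y := b ∘ l ∘ l
The extension variable absorbs all remaining arguments, so the whole application is rewritten.
Result:  g(h(b ∘ b ∘ b, b ∘ b ∘ b ∘ l, g(l, l)), h(b ∘ b ∘ l, b, h(b, b, l)))

Answer: g(h(b ∘ b ∘ b, b ∘ b ∘ b ∘ l, g(l, l)), h(b ∘ b ∘ l, b, h(b, b, l)))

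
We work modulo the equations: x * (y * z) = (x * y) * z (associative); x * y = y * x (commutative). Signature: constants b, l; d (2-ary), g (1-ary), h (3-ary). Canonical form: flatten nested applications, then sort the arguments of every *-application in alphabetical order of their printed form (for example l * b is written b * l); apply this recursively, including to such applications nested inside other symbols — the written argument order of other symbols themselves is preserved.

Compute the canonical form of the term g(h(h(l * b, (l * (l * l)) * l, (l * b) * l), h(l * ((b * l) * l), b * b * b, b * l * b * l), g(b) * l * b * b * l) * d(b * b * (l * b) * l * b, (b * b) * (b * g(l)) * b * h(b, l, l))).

Answer: g(d(b * b * b * b * l * l, b * b * b * b * g(l) * h(b, l, l)) * h(h(b * l, l * l * l * l, b * l * l), h(b * l * l * l, b * b * b, b * b * l * l), b * b * g(b) * l * l))

Derivation:
Descend into:  h(h(l * b, (l * (l * l)) * l, (l * b) * l), h(l * ((b * l) * l), b * b * b, b * l * b * l), g(b) * l * b * b * l) * d(b * b * (l * b) * l * b, (b * b) * (b * g(l)) * b * h(b, l, l))
Inside:  h(h(l * b, (l * (l * l)) * l, (l * b) * l), h(l * ((b * l) * l), b * b * b, b * l * b * l), g(b) * l * b * b * l)  →  h(h(b * l, l * l * l * l, b * l * l), h(b * l * l * l, b * b * b, b * b * l * l), b * b * g(b) * l * l)
Canonicalize subterm:  d(b * b * (l * b) * l * b, (b * b) * (b * g(l)) * b * h(b, l, l))  →  d(b * b * b * b * l * l, b * b * b * b * g(l) * h(b, l, l))
Sort arguments:  d(b * b * b * b * l * l, b * b * b * b * g(l) * h(b, l, l)) * h(h(b * l, l * l * l * l, b * l * l), h(b * l * l * l, b * b * b, b * b * l * l), b * b * g(b) * l * l)
Reassemble:  g(d(b * b * b * b * l * l, b * b * b * b * g(l) * h(b, l, l)) * h(h(b * l, l * l * l * l, b * l * l), h(b * l * l * l, b * b * b, b * b * l * l), b * b * g(b) * l * l))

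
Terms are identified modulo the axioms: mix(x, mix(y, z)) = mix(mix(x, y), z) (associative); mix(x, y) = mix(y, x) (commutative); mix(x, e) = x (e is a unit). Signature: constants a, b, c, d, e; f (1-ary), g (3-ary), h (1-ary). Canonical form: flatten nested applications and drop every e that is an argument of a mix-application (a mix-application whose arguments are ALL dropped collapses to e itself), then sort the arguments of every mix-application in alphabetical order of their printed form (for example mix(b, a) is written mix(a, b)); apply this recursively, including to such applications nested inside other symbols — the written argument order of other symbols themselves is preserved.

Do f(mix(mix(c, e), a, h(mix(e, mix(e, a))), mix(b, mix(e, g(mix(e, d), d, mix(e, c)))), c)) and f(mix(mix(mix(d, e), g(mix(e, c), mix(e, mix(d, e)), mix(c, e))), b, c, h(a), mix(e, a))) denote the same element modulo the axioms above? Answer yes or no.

Left:  f(mix(mix(c, e), a, h(mix(e, mix(e, a))), mix(b, mix(e, g(mix(e, d), d, mix(e, c)))), c))
  Focus inside:  mix(mix(c, e), a, h(mix(e, mix(e, a))), mix(b, mix(e, g(mix(e, d), d, mix(e, c)))), c)
  Merge nested applications:  mix(c, e, a, h(mix(e, mix(e, a))), b, e, g(mix(e, d), d, mix(e, c)), c)
  Simplify inside:  h(mix(e, mix(e, a)))  →  h(a)
  Inside:  g(mix(e, d), d, mix(e, c))  →  g(d, d, c)
  Unit:  drop e (×2)
  Order the arguments:  mix(a, b, c, c, g(d, d, c), h(a))
  Rebuild:  f(mix(a, b, c, c, g(d, d, c), h(a)))
Right:  f(mix(mix(mix(d, e), g(mix(e, c), mix(e, mix(d, e)), mix(c, e))), b, c, h(a), mix(e, a)))
  Work inside:  mix(mix(mix(d, e), g(mix(e, c), mix(e, mix(d, e)), mix(c, e))), b, c, h(a), mix(e, a))
  Merge nested applications:  mix(d, e, g(mix(e, c), mix(e, mix(d, e)), mix(c, e)), b, c, h(a), e, a)
  Simplify inside:  g(mix(e, c), mix(e, mix(d, e)), mix(c, e))  →  g(c, d, c)
  Unit:  drop e (×2)
  Sort arguments:  mix(a, b, c, d, g(c, d, c), h(a))
  Reassemble:  f(mix(a, b, c, d, g(c, d, c), h(a)))

Answer: no — f(mix(a, b, c, c, g(d, d, c), h(a))) vs f(mix(a, b, c, d, g(c, d, c), h(a)))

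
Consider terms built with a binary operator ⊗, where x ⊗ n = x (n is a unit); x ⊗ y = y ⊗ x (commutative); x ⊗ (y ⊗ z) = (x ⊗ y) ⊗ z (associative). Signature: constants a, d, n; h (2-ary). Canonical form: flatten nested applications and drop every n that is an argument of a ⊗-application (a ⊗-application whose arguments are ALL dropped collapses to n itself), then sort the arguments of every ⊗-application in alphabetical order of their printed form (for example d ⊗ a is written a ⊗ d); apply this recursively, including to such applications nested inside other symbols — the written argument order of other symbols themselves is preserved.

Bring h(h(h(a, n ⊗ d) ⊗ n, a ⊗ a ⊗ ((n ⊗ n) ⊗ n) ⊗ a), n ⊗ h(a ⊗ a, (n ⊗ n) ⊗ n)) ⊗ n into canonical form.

Canonicalize subterm:  h(h(h(a, n ⊗ d) ⊗ n, a ⊗ a ⊗ ((n ⊗ n) ⊗ n) ⊗ a), n ⊗ h(a ⊗ a, (n ⊗ n) ⊗ n))  →  h(h(h(a, d), a ⊗ a ⊗ a), h(a ⊗ a, n))
Units out:  drop n
Order the arguments:  h(h(h(a, d), a ⊗ a ⊗ a), h(a ⊗ a, n))

Answer: h(h(h(a, d), a ⊗ a ⊗ a), h(a ⊗ a, n))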